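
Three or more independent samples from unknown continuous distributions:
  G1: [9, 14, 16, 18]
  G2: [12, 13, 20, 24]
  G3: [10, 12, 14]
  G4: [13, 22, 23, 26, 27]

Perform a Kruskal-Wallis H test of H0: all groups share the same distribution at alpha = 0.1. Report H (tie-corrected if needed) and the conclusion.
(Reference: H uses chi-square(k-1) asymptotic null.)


Step 1: Combine all N = 16 observations and assign midranks.
sorted (value, group, rank): (9,G1,1), (10,G3,2), (12,G2,3.5), (12,G3,3.5), (13,G2,5.5), (13,G4,5.5), (14,G1,7.5), (14,G3,7.5), (16,G1,9), (18,G1,10), (20,G2,11), (22,G4,12), (23,G4,13), (24,G2,14), (26,G4,15), (27,G4,16)
Step 2: Sum ranks within each group.
R_1 = 27.5 (n_1 = 4)
R_2 = 34 (n_2 = 4)
R_3 = 13 (n_3 = 3)
R_4 = 61.5 (n_4 = 5)
Step 3: H = 12/(N(N+1)) * sum(R_i^2/n_i) - 3(N+1)
     = 12/(16*17) * (27.5^2/4 + 34^2/4 + 13^2/3 + 61.5^2/5) - 3*17
     = 0.044118 * 1290.85 - 51
     = 5.949081.
Step 4: Ties present; correction factor C = 1 - 18/(16^3 - 16) = 0.995588. Corrected H = 5.949081 / 0.995588 = 5.975443.
Step 5: Under H0, H ~ chi^2(3); p-value = 0.112811.
Step 6: alpha = 0.1. fail to reject H0.

H = 5.9754, df = 3, p = 0.112811, fail to reject H0.


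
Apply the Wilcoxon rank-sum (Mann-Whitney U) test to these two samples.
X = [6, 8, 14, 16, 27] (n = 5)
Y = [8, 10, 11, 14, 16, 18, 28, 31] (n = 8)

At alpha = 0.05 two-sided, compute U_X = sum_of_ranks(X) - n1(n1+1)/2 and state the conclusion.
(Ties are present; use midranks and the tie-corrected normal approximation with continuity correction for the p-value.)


Step 1: Combine and sort all 13 observations; assign midranks.
sorted (value, group): (6,X), (8,X), (8,Y), (10,Y), (11,Y), (14,X), (14,Y), (16,X), (16,Y), (18,Y), (27,X), (28,Y), (31,Y)
ranks: 6->1, 8->2.5, 8->2.5, 10->4, 11->5, 14->6.5, 14->6.5, 16->8.5, 16->8.5, 18->10, 27->11, 28->12, 31->13
Step 2: Rank sum for X: R1 = 1 + 2.5 + 6.5 + 8.5 + 11 = 29.5.
Step 3: U_X = R1 - n1(n1+1)/2 = 29.5 - 5*6/2 = 29.5 - 15 = 14.5.
       U_Y = n1*n2 - U_X = 40 - 14.5 = 25.5.
Step 4: Ties are present, so use the tie-corrected normal approximation (with continuity correction) for the p-value.
Step 5: p-value = 0.462364; compare to alpha = 0.05. fail to reject H0.

U_X = 14.5, p = 0.462364, fail to reject H0 at alpha = 0.05.


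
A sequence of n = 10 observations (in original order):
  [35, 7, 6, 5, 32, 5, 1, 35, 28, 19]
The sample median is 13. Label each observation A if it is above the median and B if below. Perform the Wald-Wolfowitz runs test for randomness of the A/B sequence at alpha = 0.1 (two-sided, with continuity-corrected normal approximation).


Step 1: Compute median = 13; label A = above, B = below.
Labels in order: ABBBABBAAA  (n_A = 5, n_B = 5)
Step 2: Count runs R = 5.
Step 3: Under H0 (random ordering), E[R] = 2*n_A*n_B/(n_A+n_B) + 1 = 2*5*5/10 + 1 = 6.0000.
        Var[R] = 2*n_A*n_B*(2*n_A*n_B - n_A - n_B) / ((n_A+n_B)^2 * (n_A+n_B-1)) = 2000/900 = 2.2222.
        SD[R] = 1.4907.
Step 4: Continuity-corrected z = (R + 0.5 - E[R]) / SD[R] = (5 + 0.5 - 6.0000) / 1.4907 = -0.3354.
Step 5: Two-sided p-value via normal approximation = 2*(1 - Phi(|z|)) = 0.737316.
Step 6: alpha = 0.1. fail to reject H0.

R = 5, z = -0.3354, p = 0.737316, fail to reject H0.


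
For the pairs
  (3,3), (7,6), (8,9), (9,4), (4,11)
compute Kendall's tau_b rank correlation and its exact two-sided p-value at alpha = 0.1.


Step 1: Enumerate the 10 unordered pairs (i,j) with i<j and classify each by sign(x_j-x_i) * sign(y_j-y_i).
  (1,2):dx=+4,dy=+3->C; (1,3):dx=+5,dy=+6->C; (1,4):dx=+6,dy=+1->C; (1,5):dx=+1,dy=+8->C
  (2,3):dx=+1,dy=+3->C; (2,4):dx=+2,dy=-2->D; (2,5):dx=-3,dy=+5->D; (3,4):dx=+1,dy=-5->D
  (3,5):dx=-4,dy=+2->D; (4,5):dx=-5,dy=+7->D
Step 2: C = 5, D = 5, total pairs = 10.
Step 3: tau = (C - D)/(n(n-1)/2) = (5 - 5)/10 = 0.000000.
Step 4: Exact two-sided p-value (enumerate n! = 120 permutations of y under H0): p = 1.000000.
Step 5: alpha = 0.1. fail to reject H0.

tau_b = 0.0000 (C=5, D=5), p = 1.000000, fail to reject H0.


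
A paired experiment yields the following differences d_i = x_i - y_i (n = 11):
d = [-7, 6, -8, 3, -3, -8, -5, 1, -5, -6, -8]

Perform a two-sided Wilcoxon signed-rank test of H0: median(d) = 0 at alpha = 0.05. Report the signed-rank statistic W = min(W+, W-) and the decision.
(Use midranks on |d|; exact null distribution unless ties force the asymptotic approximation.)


Step 1: Drop any zero differences (none here) and take |d_i|.
|d| = [7, 6, 8, 3, 3, 8, 5, 1, 5, 6, 8]
Step 2: Midrank |d_i| (ties get averaged ranks).
ranks: |7|->8, |6|->6.5, |8|->10, |3|->2.5, |3|->2.5, |8|->10, |5|->4.5, |1|->1, |5|->4.5, |6|->6.5, |8|->10
Step 3: Attach original signs; sum ranks with positive sign and with negative sign.
W+ = 6.5 + 2.5 + 1 = 10
W- = 8 + 10 + 2.5 + 10 + 4.5 + 4.5 + 6.5 + 10 = 56
(Check: W+ + W- = 66 should equal n(n+1)/2 = 66.)
Step 4: Test statistic W = min(W+, W-) = 10.
Step 5: Ties in |d|, so use the tie-corrected normal approximation.
        E[W] = n(n+1)/4 = 11*12/4 = 33.
        Tie groups: |d|=3 (t=2), |d|=5 (t=2), |d|=6 (t=2), |d|=8 (t=3); sum(t^3 - t) = 42.
        Var[W] = n(n+1)(2n+1)/24 - sum(t^3-t)/48 = 3036/24 - 42/48 = 125.625.
        z = (W - E[W]) / sqrt(Var[W]) = (10 - 33) / 11.2083 = -2.0521.
        Two-sided p = 2*Phi(z) = 0.040164.
Step 6: alpha = 0.05. reject H0.

W+ = 10, W- = 56, W = min = 10, p = 0.040164, reject H0.


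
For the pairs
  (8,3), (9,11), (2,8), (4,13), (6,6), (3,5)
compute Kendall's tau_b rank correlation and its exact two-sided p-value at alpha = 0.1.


Step 1: Enumerate the 15 unordered pairs (i,j) with i<j and classify each by sign(x_j-x_i) * sign(y_j-y_i).
  (1,2):dx=+1,dy=+8->C; (1,3):dx=-6,dy=+5->D; (1,4):dx=-4,dy=+10->D; (1,5):dx=-2,dy=+3->D
  (1,6):dx=-5,dy=+2->D; (2,3):dx=-7,dy=-3->C; (2,4):dx=-5,dy=+2->D; (2,5):dx=-3,dy=-5->C
  (2,6):dx=-6,dy=-6->C; (3,4):dx=+2,dy=+5->C; (3,5):dx=+4,dy=-2->D; (3,6):dx=+1,dy=-3->D
  (4,5):dx=+2,dy=-7->D; (4,6):dx=-1,dy=-8->C; (5,6):dx=-3,dy=-1->C
Step 2: C = 7, D = 8, total pairs = 15.
Step 3: tau = (C - D)/(n(n-1)/2) = (7 - 8)/15 = -0.066667.
Step 4: Exact two-sided p-value (enumerate n! = 720 permutations of y under H0): p = 1.000000.
Step 5: alpha = 0.1. fail to reject H0.

tau_b = -0.0667 (C=7, D=8), p = 1.000000, fail to reject H0.


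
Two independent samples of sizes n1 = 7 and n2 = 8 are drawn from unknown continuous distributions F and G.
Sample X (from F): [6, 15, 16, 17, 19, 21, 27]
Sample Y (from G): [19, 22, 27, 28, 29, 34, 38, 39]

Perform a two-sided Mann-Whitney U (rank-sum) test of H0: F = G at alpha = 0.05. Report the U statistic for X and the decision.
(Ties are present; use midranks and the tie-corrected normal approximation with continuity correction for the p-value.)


Step 1: Combine and sort all 15 observations; assign midranks.
sorted (value, group): (6,X), (15,X), (16,X), (17,X), (19,X), (19,Y), (21,X), (22,Y), (27,X), (27,Y), (28,Y), (29,Y), (34,Y), (38,Y), (39,Y)
ranks: 6->1, 15->2, 16->3, 17->4, 19->5.5, 19->5.5, 21->7, 22->8, 27->9.5, 27->9.5, 28->11, 29->12, 34->13, 38->14, 39->15
Step 2: Rank sum for X: R1 = 1 + 2 + 3 + 4 + 5.5 + 7 + 9.5 = 32.
Step 3: U_X = R1 - n1(n1+1)/2 = 32 - 7*8/2 = 32 - 28 = 4.
       U_Y = n1*n2 - U_X = 56 - 4 = 52.
Step 4: Ties are present, so use the tie-corrected normal approximation (with continuity correction) for the p-value.
Step 5: p-value = 0.006441; compare to alpha = 0.05. reject H0.

U_X = 4, p = 0.006441, reject H0 at alpha = 0.05.


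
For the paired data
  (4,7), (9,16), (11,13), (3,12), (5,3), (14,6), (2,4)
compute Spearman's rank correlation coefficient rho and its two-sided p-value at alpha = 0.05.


Step 1: Rank x and y separately (midranks; no ties here).
rank(x): 4->3, 9->5, 11->6, 3->2, 5->4, 14->7, 2->1
rank(y): 7->4, 16->7, 13->6, 12->5, 3->1, 6->3, 4->2
Step 2: d_i = R_x(i) - R_y(i); compute d_i^2.
  (3-4)^2=1, (5-7)^2=4, (6-6)^2=0, (2-5)^2=9, (4-1)^2=9, (7-3)^2=16, (1-2)^2=1
sum(d^2) = 40.
Step 3: rho = 1 - 6*40 / (7*(7^2 - 1)) = 1 - 240/336 = 0.285714.
Step 4: Under H0, t = rho * sqrt((n-2)/(1-rho^2)) = 0.6667 ~ t(5).
Step 5: Two-sided p-value from the t-distribution with 5 df = 0.534509.
Step 6: alpha = 0.05. fail to reject H0.

rho = 0.2857, p = 0.534509, fail to reject H0 at alpha = 0.05.


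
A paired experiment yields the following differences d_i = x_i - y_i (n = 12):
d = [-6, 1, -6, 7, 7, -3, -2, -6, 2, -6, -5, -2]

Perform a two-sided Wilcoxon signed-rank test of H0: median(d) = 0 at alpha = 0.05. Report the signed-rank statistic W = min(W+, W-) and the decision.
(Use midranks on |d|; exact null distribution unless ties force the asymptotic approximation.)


Step 1: Drop any zero differences (none here) and take |d_i|.
|d| = [6, 1, 6, 7, 7, 3, 2, 6, 2, 6, 5, 2]
Step 2: Midrank |d_i| (ties get averaged ranks).
ranks: |6|->8.5, |1|->1, |6|->8.5, |7|->11.5, |7|->11.5, |3|->5, |2|->3, |6|->8.5, |2|->3, |6|->8.5, |5|->6, |2|->3
Step 3: Attach original signs; sum ranks with positive sign and with negative sign.
W+ = 1 + 11.5 + 11.5 + 3 = 27
W- = 8.5 + 8.5 + 5 + 3 + 8.5 + 8.5 + 6 + 3 = 51
(Check: W+ + W- = 78 should equal n(n+1)/2 = 78.)
Step 4: Test statistic W = min(W+, W-) = 27.
Step 5: Ties in |d|, so use the tie-corrected normal approximation.
        E[W] = n(n+1)/4 = 12*13/4 = 39.
        Tie groups: |d|=2 (t=3), |d|=6 (t=4), |d|=7 (t=2); sum(t^3 - t) = 90.
        Var[W] = n(n+1)(2n+1)/24 - sum(t^3-t)/48 = 3900/24 - 90/48 = 160.625.
        z = (W - E[W]) / sqrt(Var[W]) = (27 - 39) / 12.6738 = -0.9468.
        Two-sided p = 2*Phi(z) = 0.343722.
Step 6: alpha = 0.05. fail to reject H0.

W+ = 27, W- = 51, W = min = 27, p = 0.343722, fail to reject H0.


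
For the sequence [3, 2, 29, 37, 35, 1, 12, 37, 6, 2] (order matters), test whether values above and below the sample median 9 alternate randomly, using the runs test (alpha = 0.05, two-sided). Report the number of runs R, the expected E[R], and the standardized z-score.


Step 1: Compute median = 9; label A = above, B = below.
Labels in order: BBAAABAABB  (n_A = 5, n_B = 5)
Step 2: Count runs R = 5.
Step 3: Under H0 (random ordering), E[R] = 2*n_A*n_B/(n_A+n_B) + 1 = 2*5*5/10 + 1 = 6.0000.
        Var[R] = 2*n_A*n_B*(2*n_A*n_B - n_A - n_B) / ((n_A+n_B)^2 * (n_A+n_B-1)) = 2000/900 = 2.2222.
        SD[R] = 1.4907.
Step 4: Continuity-corrected z = (R + 0.5 - E[R]) / SD[R] = (5 + 0.5 - 6.0000) / 1.4907 = -0.3354.
Step 5: Two-sided p-value via normal approximation = 2*(1 - Phi(|z|)) = 0.737316.
Step 6: alpha = 0.05. fail to reject H0.

R = 5, z = -0.3354, p = 0.737316, fail to reject H0.


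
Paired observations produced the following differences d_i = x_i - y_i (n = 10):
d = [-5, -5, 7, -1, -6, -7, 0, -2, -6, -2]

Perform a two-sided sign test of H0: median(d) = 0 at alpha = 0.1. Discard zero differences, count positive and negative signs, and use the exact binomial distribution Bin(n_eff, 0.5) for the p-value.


Step 1: Discard zero differences. Original n = 10; n_eff = number of nonzero differences = 9.
Nonzero differences (with sign): -5, -5, +7, -1, -6, -7, -2, -6, -2
Step 2: Count signs: positive = 1, negative = 8.
Step 3: Under H0: P(positive) = 0.5, so the number of positives S ~ Bin(9, 0.5).
Step 4: Two-sided exact p-value = sum of Bin(9,0.5) probabilities at or below the observed probability = 0.039062.
Step 5: alpha = 0.1. reject H0.

n_eff = 9, pos = 1, neg = 8, p = 0.039062, reject H0.


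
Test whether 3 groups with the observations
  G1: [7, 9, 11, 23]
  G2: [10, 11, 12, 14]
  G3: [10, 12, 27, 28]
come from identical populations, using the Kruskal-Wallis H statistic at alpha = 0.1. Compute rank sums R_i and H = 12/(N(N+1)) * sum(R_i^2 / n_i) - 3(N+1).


Step 1: Combine all N = 12 observations and assign midranks.
sorted (value, group, rank): (7,G1,1), (9,G1,2), (10,G2,3.5), (10,G3,3.5), (11,G1,5.5), (11,G2,5.5), (12,G2,7.5), (12,G3,7.5), (14,G2,9), (23,G1,10), (27,G3,11), (28,G3,12)
Step 2: Sum ranks within each group.
R_1 = 18.5 (n_1 = 4)
R_2 = 25.5 (n_2 = 4)
R_3 = 34 (n_3 = 4)
Step 3: H = 12/(N(N+1)) * sum(R_i^2/n_i) - 3(N+1)
     = 12/(12*13) * (18.5^2/4 + 25.5^2/4 + 34^2/4) - 3*13
     = 0.076923 * 537.125 - 39
     = 2.317308.
Step 4: Ties present; correction factor C = 1 - 18/(12^3 - 12) = 0.989510. Corrected H = 2.317308 / 0.989510 = 2.341873.
Step 5: Under H0, H ~ chi^2(2); p-value = 0.310076.
Step 6: alpha = 0.1. fail to reject H0.

H = 2.3419, df = 2, p = 0.310076, fail to reject H0.


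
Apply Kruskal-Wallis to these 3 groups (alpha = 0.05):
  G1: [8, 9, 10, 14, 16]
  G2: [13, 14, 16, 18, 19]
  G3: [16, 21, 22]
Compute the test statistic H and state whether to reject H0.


Step 1: Combine all N = 13 observations and assign midranks.
sorted (value, group, rank): (8,G1,1), (9,G1,2), (10,G1,3), (13,G2,4), (14,G1,5.5), (14,G2,5.5), (16,G1,8), (16,G2,8), (16,G3,8), (18,G2,10), (19,G2,11), (21,G3,12), (22,G3,13)
Step 2: Sum ranks within each group.
R_1 = 19.5 (n_1 = 5)
R_2 = 38.5 (n_2 = 5)
R_3 = 33 (n_3 = 3)
Step 3: H = 12/(N(N+1)) * sum(R_i^2/n_i) - 3(N+1)
     = 12/(13*14) * (19.5^2/5 + 38.5^2/5 + 33^2/3) - 3*14
     = 0.065934 * 735.5 - 42
     = 6.494505.
Step 4: Ties present; correction factor C = 1 - 30/(13^3 - 13) = 0.986264. Corrected H = 6.494505 / 0.986264 = 6.584958.
Step 5: Under H0, H ~ chi^2(2); p-value = 0.037162.
Step 6: alpha = 0.05. reject H0.

H = 6.5850, df = 2, p = 0.037162, reject H0.


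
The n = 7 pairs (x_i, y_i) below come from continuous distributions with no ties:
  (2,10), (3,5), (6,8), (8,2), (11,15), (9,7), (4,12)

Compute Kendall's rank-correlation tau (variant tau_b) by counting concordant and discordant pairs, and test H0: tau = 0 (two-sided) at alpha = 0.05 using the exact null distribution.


Step 1: Enumerate the 21 unordered pairs (i,j) with i<j and classify each by sign(x_j-x_i) * sign(y_j-y_i).
  (1,2):dx=+1,dy=-5->D; (1,3):dx=+4,dy=-2->D; (1,4):dx=+6,dy=-8->D; (1,5):dx=+9,dy=+5->C
  (1,6):dx=+7,dy=-3->D; (1,7):dx=+2,dy=+2->C; (2,3):dx=+3,dy=+3->C; (2,4):dx=+5,dy=-3->D
  (2,5):dx=+8,dy=+10->C; (2,6):dx=+6,dy=+2->C; (2,7):dx=+1,dy=+7->C; (3,4):dx=+2,dy=-6->D
  (3,5):dx=+5,dy=+7->C; (3,6):dx=+3,dy=-1->D; (3,7):dx=-2,dy=+4->D; (4,5):dx=+3,dy=+13->C
  (4,6):dx=+1,dy=+5->C; (4,7):dx=-4,dy=+10->D; (5,6):dx=-2,dy=-8->C; (5,7):dx=-7,dy=-3->C
  (6,7):dx=-5,dy=+5->D
Step 2: C = 11, D = 10, total pairs = 21.
Step 3: tau = (C - D)/(n(n-1)/2) = (11 - 10)/21 = 0.047619.
Step 4: Exact two-sided p-value (enumerate n! = 5040 permutations of y under H0): p = 1.000000.
Step 5: alpha = 0.05. fail to reject H0.

tau_b = 0.0476 (C=11, D=10), p = 1.000000, fail to reject H0.


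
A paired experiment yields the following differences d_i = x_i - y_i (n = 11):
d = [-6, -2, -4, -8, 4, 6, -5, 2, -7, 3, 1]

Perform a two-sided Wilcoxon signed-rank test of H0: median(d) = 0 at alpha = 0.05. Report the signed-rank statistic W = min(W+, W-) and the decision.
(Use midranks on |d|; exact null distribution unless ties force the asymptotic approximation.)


Step 1: Drop any zero differences (none here) and take |d_i|.
|d| = [6, 2, 4, 8, 4, 6, 5, 2, 7, 3, 1]
Step 2: Midrank |d_i| (ties get averaged ranks).
ranks: |6|->8.5, |2|->2.5, |4|->5.5, |8|->11, |4|->5.5, |6|->8.5, |5|->7, |2|->2.5, |7|->10, |3|->4, |1|->1
Step 3: Attach original signs; sum ranks with positive sign and with negative sign.
W+ = 5.5 + 8.5 + 2.5 + 4 + 1 = 21.5
W- = 8.5 + 2.5 + 5.5 + 11 + 7 + 10 = 44.5
(Check: W+ + W- = 66 should equal n(n+1)/2 = 66.)
Step 4: Test statistic W = min(W+, W-) = 21.5.
Step 5: Ties in |d|, so use the tie-corrected normal approximation.
        E[W] = n(n+1)/4 = 11*12/4 = 33.
        Tie groups: |d|=2 (t=2), |d|=4 (t=2), |d|=6 (t=2); sum(t^3 - t) = 18.
        Var[W] = n(n+1)(2n+1)/24 - sum(t^3-t)/48 = 3036/24 - 18/48 = 126.125.
        z = (W - E[W]) / sqrt(Var[W]) = (21.5 - 33) / 11.2305 = -1.0240.
        Two-sided p = 2*Phi(z) = 0.305838.
Step 6: alpha = 0.05. fail to reject H0.

W+ = 21.5, W- = 44.5, W = min = 21.5, p = 0.305838, fail to reject H0.


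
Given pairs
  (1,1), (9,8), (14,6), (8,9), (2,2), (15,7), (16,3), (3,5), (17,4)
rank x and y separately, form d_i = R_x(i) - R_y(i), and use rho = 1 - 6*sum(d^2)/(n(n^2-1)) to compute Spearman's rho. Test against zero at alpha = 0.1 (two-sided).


Step 1: Rank x and y separately (midranks; no ties here).
rank(x): 1->1, 9->5, 14->6, 8->4, 2->2, 15->7, 16->8, 3->3, 17->9
rank(y): 1->1, 8->8, 6->6, 9->9, 2->2, 7->7, 3->3, 5->5, 4->4
Step 2: d_i = R_x(i) - R_y(i); compute d_i^2.
  (1-1)^2=0, (5-8)^2=9, (6-6)^2=0, (4-9)^2=25, (2-2)^2=0, (7-7)^2=0, (8-3)^2=25, (3-5)^2=4, (9-4)^2=25
sum(d^2) = 88.
Step 3: rho = 1 - 6*88 / (9*(9^2 - 1)) = 1 - 528/720 = 0.266667.
Step 4: Under H0, t = rho * sqrt((n-2)/(1-rho^2)) = 0.7320 ~ t(7).
Step 5: Two-sided p-value from the t-distribution with 7 df = 0.487922.
Step 6: alpha = 0.1. fail to reject H0.

rho = 0.2667, p = 0.487922, fail to reject H0 at alpha = 0.1.


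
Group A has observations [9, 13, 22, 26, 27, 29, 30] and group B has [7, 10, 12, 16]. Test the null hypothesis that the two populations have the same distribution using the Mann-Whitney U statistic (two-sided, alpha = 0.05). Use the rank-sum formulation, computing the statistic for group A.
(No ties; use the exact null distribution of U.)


Step 1: Combine and sort all 11 observations; assign midranks.
sorted (value, group): (7,Y), (9,X), (10,Y), (12,Y), (13,X), (16,Y), (22,X), (26,X), (27,X), (29,X), (30,X)
ranks: 7->1, 9->2, 10->3, 12->4, 13->5, 16->6, 22->7, 26->8, 27->9, 29->10, 30->11
Step 2: Rank sum for X: R1 = 2 + 5 + 7 + 8 + 9 + 10 + 11 = 52.
Step 3: U_X = R1 - n1(n1+1)/2 = 52 - 7*8/2 = 52 - 28 = 24.
       U_Y = n1*n2 - U_X = 28 - 24 = 4.
Step 4: No ties, so the exact null distribution of U (based on enumerating the C(11,7) = 330 equally likely rank assignments) gives the two-sided p-value.
Step 5: p-value = 0.072727; compare to alpha = 0.05. fail to reject H0.

U_X = 24, p = 0.072727, fail to reject H0 at alpha = 0.05.


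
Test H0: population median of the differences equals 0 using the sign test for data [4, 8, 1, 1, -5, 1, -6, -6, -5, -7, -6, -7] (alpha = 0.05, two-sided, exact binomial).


Step 1: Discard zero differences. Original n = 12; n_eff = number of nonzero differences = 12.
Nonzero differences (with sign): +4, +8, +1, +1, -5, +1, -6, -6, -5, -7, -6, -7
Step 2: Count signs: positive = 5, negative = 7.
Step 3: Under H0: P(positive) = 0.5, so the number of positives S ~ Bin(12, 0.5).
Step 4: Two-sided exact p-value = sum of Bin(12,0.5) probabilities at or below the observed probability = 0.774414.
Step 5: alpha = 0.05. fail to reject H0.

n_eff = 12, pos = 5, neg = 7, p = 0.774414, fail to reject H0.


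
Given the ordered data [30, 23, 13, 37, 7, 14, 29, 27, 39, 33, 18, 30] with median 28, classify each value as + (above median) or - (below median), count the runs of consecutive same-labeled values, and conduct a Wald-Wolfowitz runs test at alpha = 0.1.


Step 1: Compute median = 28; label A = above, B = below.
Labels in order: ABBABBABAABA  (n_A = 6, n_B = 6)
Step 2: Count runs R = 9.
Step 3: Under H0 (random ordering), E[R] = 2*n_A*n_B/(n_A+n_B) + 1 = 2*6*6/12 + 1 = 7.0000.
        Var[R] = 2*n_A*n_B*(2*n_A*n_B - n_A - n_B) / ((n_A+n_B)^2 * (n_A+n_B-1)) = 4320/1584 = 2.7273.
        SD[R] = 1.6514.
Step 4: Continuity-corrected z = (R - 0.5 - E[R]) / SD[R] = (9 - 0.5 - 7.0000) / 1.6514 = 0.9083.
Step 5: Two-sided p-value via normal approximation = 2*(1 - Phi(|z|)) = 0.363722.
Step 6: alpha = 0.1. fail to reject H0.

R = 9, z = 0.9083, p = 0.363722, fail to reject H0.


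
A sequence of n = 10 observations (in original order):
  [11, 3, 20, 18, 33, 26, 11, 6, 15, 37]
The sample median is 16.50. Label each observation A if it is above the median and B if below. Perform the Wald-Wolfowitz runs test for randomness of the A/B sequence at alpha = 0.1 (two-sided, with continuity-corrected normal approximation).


Step 1: Compute median = 16.50; label A = above, B = below.
Labels in order: BBAAAABBBA  (n_A = 5, n_B = 5)
Step 2: Count runs R = 4.
Step 3: Under H0 (random ordering), E[R] = 2*n_A*n_B/(n_A+n_B) + 1 = 2*5*5/10 + 1 = 6.0000.
        Var[R] = 2*n_A*n_B*(2*n_A*n_B - n_A - n_B) / ((n_A+n_B)^2 * (n_A+n_B-1)) = 2000/900 = 2.2222.
        SD[R] = 1.4907.
Step 4: Continuity-corrected z = (R + 0.5 - E[R]) / SD[R] = (4 + 0.5 - 6.0000) / 1.4907 = -1.0062.
Step 5: Two-sided p-value via normal approximation = 2*(1 - Phi(|z|)) = 0.314305.
Step 6: alpha = 0.1. fail to reject H0.

R = 4, z = -1.0062, p = 0.314305, fail to reject H0.


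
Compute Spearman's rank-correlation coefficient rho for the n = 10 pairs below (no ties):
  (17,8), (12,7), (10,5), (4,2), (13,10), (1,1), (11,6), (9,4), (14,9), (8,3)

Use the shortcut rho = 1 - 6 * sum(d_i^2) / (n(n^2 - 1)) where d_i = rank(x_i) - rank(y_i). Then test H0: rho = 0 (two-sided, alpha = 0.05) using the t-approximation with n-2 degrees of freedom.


Step 1: Rank x and y separately (midranks; no ties here).
rank(x): 17->10, 12->7, 10->5, 4->2, 13->8, 1->1, 11->6, 9->4, 14->9, 8->3
rank(y): 8->8, 7->7, 5->5, 2->2, 10->10, 1->1, 6->6, 4->4, 9->9, 3->3
Step 2: d_i = R_x(i) - R_y(i); compute d_i^2.
  (10-8)^2=4, (7-7)^2=0, (5-5)^2=0, (2-2)^2=0, (8-10)^2=4, (1-1)^2=0, (6-6)^2=0, (4-4)^2=0, (9-9)^2=0, (3-3)^2=0
sum(d^2) = 8.
Step 3: rho = 1 - 6*8 / (10*(10^2 - 1)) = 1 - 48/990 = 0.951515.
Step 4: Under H0, t = rho * sqrt((n-2)/(1-rho^2)) = 8.7493 ~ t(8).
Step 5: Two-sided p-value from the t-distribution with 8 df = 0.000023.
Step 6: alpha = 0.05. reject H0.

rho = 0.9515, p = 0.000023, reject H0 at alpha = 0.05.


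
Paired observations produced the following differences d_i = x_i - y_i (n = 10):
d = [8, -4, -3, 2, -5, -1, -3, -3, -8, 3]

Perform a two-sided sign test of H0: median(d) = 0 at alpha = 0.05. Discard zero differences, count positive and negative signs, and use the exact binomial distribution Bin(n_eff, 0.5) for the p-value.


Step 1: Discard zero differences. Original n = 10; n_eff = number of nonzero differences = 10.
Nonzero differences (with sign): +8, -4, -3, +2, -5, -1, -3, -3, -8, +3
Step 2: Count signs: positive = 3, negative = 7.
Step 3: Under H0: P(positive) = 0.5, so the number of positives S ~ Bin(10, 0.5).
Step 4: Two-sided exact p-value = sum of Bin(10,0.5) probabilities at or below the observed probability = 0.343750.
Step 5: alpha = 0.05. fail to reject H0.

n_eff = 10, pos = 3, neg = 7, p = 0.343750, fail to reject H0.


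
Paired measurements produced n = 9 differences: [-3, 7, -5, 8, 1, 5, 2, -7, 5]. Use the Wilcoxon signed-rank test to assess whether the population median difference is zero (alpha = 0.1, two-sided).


Step 1: Drop any zero differences (none here) and take |d_i|.
|d| = [3, 7, 5, 8, 1, 5, 2, 7, 5]
Step 2: Midrank |d_i| (ties get averaged ranks).
ranks: |3|->3, |7|->7.5, |5|->5, |8|->9, |1|->1, |5|->5, |2|->2, |7|->7.5, |5|->5
Step 3: Attach original signs; sum ranks with positive sign and with negative sign.
W+ = 7.5 + 9 + 1 + 5 + 2 + 5 = 29.5
W- = 3 + 5 + 7.5 = 15.5
(Check: W+ + W- = 45 should equal n(n+1)/2 = 45.)
Step 4: Test statistic W = min(W+, W-) = 15.5.
Step 5: Ties in |d|, so use the tie-corrected normal approximation.
        E[W] = n(n+1)/4 = 9*10/4 = 22.5.
        Tie groups: |d|=5 (t=3), |d|=7 (t=2); sum(t^3 - t) = 30.
        Var[W] = n(n+1)(2n+1)/24 - sum(t^3-t)/48 = 1710/24 - 30/48 = 70.625.
        z = (W - E[W]) / sqrt(Var[W]) = (15.5 - 22.5) / 8.4039 = -0.8329.
        Two-sided p = 2*Phi(z) = 0.404873.
Step 6: alpha = 0.1. fail to reject H0.

W+ = 29.5, W- = 15.5, W = min = 15.5, p = 0.404873, fail to reject H0.


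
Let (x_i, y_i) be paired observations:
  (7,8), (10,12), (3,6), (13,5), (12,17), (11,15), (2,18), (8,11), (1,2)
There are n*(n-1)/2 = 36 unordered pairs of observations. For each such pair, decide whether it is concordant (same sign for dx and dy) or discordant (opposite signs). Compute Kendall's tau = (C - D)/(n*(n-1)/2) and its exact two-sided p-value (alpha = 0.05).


Step 1: Enumerate the 36 unordered pairs (i,j) with i<j and classify each by sign(x_j-x_i) * sign(y_j-y_i).
  (1,2):dx=+3,dy=+4->C; (1,3):dx=-4,dy=-2->C; (1,4):dx=+6,dy=-3->D; (1,5):dx=+5,dy=+9->C
  (1,6):dx=+4,dy=+7->C; (1,7):dx=-5,dy=+10->D; (1,8):dx=+1,dy=+3->C; (1,9):dx=-6,dy=-6->C
  (2,3):dx=-7,dy=-6->C; (2,4):dx=+3,dy=-7->D; (2,5):dx=+2,dy=+5->C; (2,6):dx=+1,dy=+3->C
  (2,7):dx=-8,dy=+6->D; (2,8):dx=-2,dy=-1->C; (2,9):dx=-9,dy=-10->C; (3,4):dx=+10,dy=-1->D
  (3,5):dx=+9,dy=+11->C; (3,6):dx=+8,dy=+9->C; (3,7):dx=-1,dy=+12->D; (3,8):dx=+5,dy=+5->C
  (3,9):dx=-2,dy=-4->C; (4,5):dx=-1,dy=+12->D; (4,6):dx=-2,dy=+10->D; (4,7):dx=-11,dy=+13->D
  (4,8):dx=-5,dy=+6->D; (4,9):dx=-12,dy=-3->C; (5,6):dx=-1,dy=-2->C; (5,7):dx=-10,dy=+1->D
  (5,8):dx=-4,dy=-6->C; (5,9):dx=-11,dy=-15->C; (6,7):dx=-9,dy=+3->D; (6,8):dx=-3,dy=-4->C
  (6,9):dx=-10,dy=-13->C; (7,8):dx=+6,dy=-7->D; (7,9):dx=-1,dy=-16->C; (8,9):dx=-7,dy=-9->C
Step 2: C = 23, D = 13, total pairs = 36.
Step 3: tau = (C - D)/(n(n-1)/2) = (23 - 13)/36 = 0.277778.
Step 4: Exact two-sided p-value (enumerate n! = 362880 permutations of y under H0): p = 0.358488.
Step 5: alpha = 0.05. fail to reject H0.

tau_b = 0.2778 (C=23, D=13), p = 0.358488, fail to reject H0.


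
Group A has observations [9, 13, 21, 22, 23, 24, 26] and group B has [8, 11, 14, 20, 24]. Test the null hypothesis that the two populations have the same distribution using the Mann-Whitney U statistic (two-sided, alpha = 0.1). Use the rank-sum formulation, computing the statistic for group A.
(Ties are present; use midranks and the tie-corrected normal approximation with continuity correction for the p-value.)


Step 1: Combine and sort all 12 observations; assign midranks.
sorted (value, group): (8,Y), (9,X), (11,Y), (13,X), (14,Y), (20,Y), (21,X), (22,X), (23,X), (24,X), (24,Y), (26,X)
ranks: 8->1, 9->2, 11->3, 13->4, 14->5, 20->6, 21->7, 22->8, 23->9, 24->10.5, 24->10.5, 26->12
Step 2: Rank sum for X: R1 = 2 + 4 + 7 + 8 + 9 + 10.5 + 12 = 52.5.
Step 3: U_X = R1 - n1(n1+1)/2 = 52.5 - 7*8/2 = 52.5 - 28 = 24.5.
       U_Y = n1*n2 - U_X = 35 - 24.5 = 10.5.
Step 4: Ties are present, so use the tie-corrected normal approximation (with continuity correction) for the p-value.
Step 5: p-value = 0.290307; compare to alpha = 0.1. fail to reject H0.

U_X = 24.5, p = 0.290307, fail to reject H0 at alpha = 0.1.


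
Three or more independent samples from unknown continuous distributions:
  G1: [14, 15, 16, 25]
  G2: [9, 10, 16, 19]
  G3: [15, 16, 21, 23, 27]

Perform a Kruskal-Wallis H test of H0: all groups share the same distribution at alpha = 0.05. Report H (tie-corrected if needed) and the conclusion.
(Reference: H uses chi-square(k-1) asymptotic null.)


Step 1: Combine all N = 13 observations and assign midranks.
sorted (value, group, rank): (9,G2,1), (10,G2,2), (14,G1,3), (15,G1,4.5), (15,G3,4.5), (16,G1,7), (16,G2,7), (16,G3,7), (19,G2,9), (21,G3,10), (23,G3,11), (25,G1,12), (27,G3,13)
Step 2: Sum ranks within each group.
R_1 = 26.5 (n_1 = 4)
R_2 = 19 (n_2 = 4)
R_3 = 45.5 (n_3 = 5)
Step 3: H = 12/(N(N+1)) * sum(R_i^2/n_i) - 3(N+1)
     = 12/(13*14) * (26.5^2/4 + 19^2/4 + 45.5^2/5) - 3*14
     = 0.065934 * 679.862 - 42
     = 2.826099.
Step 4: Ties present; correction factor C = 1 - 30/(13^3 - 13) = 0.986264. Corrected H = 2.826099 / 0.986264 = 2.865460.
Step 5: Under H0, H ~ chi^2(2); p-value = 0.238657.
Step 6: alpha = 0.05. fail to reject H0.

H = 2.8655, df = 2, p = 0.238657, fail to reject H0.


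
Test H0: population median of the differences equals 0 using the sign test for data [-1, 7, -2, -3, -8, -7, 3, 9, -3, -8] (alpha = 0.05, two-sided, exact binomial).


Step 1: Discard zero differences. Original n = 10; n_eff = number of nonzero differences = 10.
Nonzero differences (with sign): -1, +7, -2, -3, -8, -7, +3, +9, -3, -8
Step 2: Count signs: positive = 3, negative = 7.
Step 3: Under H0: P(positive) = 0.5, so the number of positives S ~ Bin(10, 0.5).
Step 4: Two-sided exact p-value = sum of Bin(10,0.5) probabilities at or below the observed probability = 0.343750.
Step 5: alpha = 0.05. fail to reject H0.

n_eff = 10, pos = 3, neg = 7, p = 0.343750, fail to reject H0.


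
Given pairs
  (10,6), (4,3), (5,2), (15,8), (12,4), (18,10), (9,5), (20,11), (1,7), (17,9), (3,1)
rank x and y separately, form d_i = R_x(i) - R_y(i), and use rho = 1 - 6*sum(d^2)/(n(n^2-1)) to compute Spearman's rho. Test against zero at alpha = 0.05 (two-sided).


Step 1: Rank x and y separately (midranks; no ties here).
rank(x): 10->6, 4->3, 5->4, 15->8, 12->7, 18->10, 9->5, 20->11, 1->1, 17->9, 3->2
rank(y): 6->6, 3->3, 2->2, 8->8, 4->4, 10->10, 5->5, 11->11, 7->7, 9->9, 1->1
Step 2: d_i = R_x(i) - R_y(i); compute d_i^2.
  (6-6)^2=0, (3-3)^2=0, (4-2)^2=4, (8-8)^2=0, (7-4)^2=9, (10-10)^2=0, (5-5)^2=0, (11-11)^2=0, (1-7)^2=36, (9-9)^2=0, (2-1)^2=1
sum(d^2) = 50.
Step 3: rho = 1 - 6*50 / (11*(11^2 - 1)) = 1 - 300/1320 = 0.772727.
Step 4: Under H0, t = rho * sqrt((n-2)/(1-rho^2)) = 3.6522 ~ t(9).
Step 5: Two-sided p-value from the t-distribution with 9 df = 0.005299.
Step 6: alpha = 0.05. reject H0.

rho = 0.7727, p = 0.005299, reject H0 at alpha = 0.05.


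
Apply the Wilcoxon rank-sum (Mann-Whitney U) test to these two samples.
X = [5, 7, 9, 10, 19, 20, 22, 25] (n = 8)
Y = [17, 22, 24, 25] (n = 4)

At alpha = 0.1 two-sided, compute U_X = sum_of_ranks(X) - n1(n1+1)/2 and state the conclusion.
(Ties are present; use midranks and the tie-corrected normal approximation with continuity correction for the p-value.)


Step 1: Combine and sort all 12 observations; assign midranks.
sorted (value, group): (5,X), (7,X), (9,X), (10,X), (17,Y), (19,X), (20,X), (22,X), (22,Y), (24,Y), (25,X), (25,Y)
ranks: 5->1, 7->2, 9->3, 10->4, 17->5, 19->6, 20->7, 22->8.5, 22->8.5, 24->10, 25->11.5, 25->11.5
Step 2: Rank sum for X: R1 = 1 + 2 + 3 + 4 + 6 + 7 + 8.5 + 11.5 = 43.
Step 3: U_X = R1 - n1(n1+1)/2 = 43 - 8*9/2 = 43 - 36 = 7.
       U_Y = n1*n2 - U_X = 32 - 7 = 25.
Step 4: Ties are present, so use the tie-corrected normal approximation (with continuity correction) for the p-value.
Step 5: p-value = 0.147414; compare to alpha = 0.1. fail to reject H0.

U_X = 7, p = 0.147414, fail to reject H0 at alpha = 0.1.


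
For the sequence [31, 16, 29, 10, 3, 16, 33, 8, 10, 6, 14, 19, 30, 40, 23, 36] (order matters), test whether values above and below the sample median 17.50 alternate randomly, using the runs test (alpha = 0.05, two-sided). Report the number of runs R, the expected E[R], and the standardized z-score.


Step 1: Compute median = 17.50; label A = above, B = below.
Labels in order: ABABBBABBBBAAAAA  (n_A = 8, n_B = 8)
Step 2: Count runs R = 7.
Step 3: Under H0 (random ordering), E[R] = 2*n_A*n_B/(n_A+n_B) + 1 = 2*8*8/16 + 1 = 9.0000.
        Var[R] = 2*n_A*n_B*(2*n_A*n_B - n_A - n_B) / ((n_A+n_B)^2 * (n_A+n_B-1)) = 14336/3840 = 3.7333.
        SD[R] = 1.9322.
Step 4: Continuity-corrected z = (R + 0.5 - E[R]) / SD[R] = (7 + 0.5 - 9.0000) / 1.9322 = -0.7763.
Step 5: Two-sided p-value via normal approximation = 2*(1 - Phi(|z|)) = 0.437558.
Step 6: alpha = 0.05. fail to reject H0.

R = 7, z = -0.7763, p = 0.437558, fail to reject H0.


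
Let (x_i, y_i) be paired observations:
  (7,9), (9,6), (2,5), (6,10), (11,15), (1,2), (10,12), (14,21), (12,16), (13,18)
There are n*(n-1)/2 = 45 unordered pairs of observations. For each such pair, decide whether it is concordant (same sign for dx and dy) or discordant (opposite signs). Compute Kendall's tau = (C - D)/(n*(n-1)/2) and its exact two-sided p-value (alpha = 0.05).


Step 1: Enumerate the 45 unordered pairs (i,j) with i<j and classify each by sign(x_j-x_i) * sign(y_j-y_i).
  (1,2):dx=+2,dy=-3->D; (1,3):dx=-5,dy=-4->C; (1,4):dx=-1,dy=+1->D; (1,5):dx=+4,dy=+6->C
  (1,6):dx=-6,dy=-7->C; (1,7):dx=+3,dy=+3->C; (1,8):dx=+7,dy=+12->C; (1,9):dx=+5,dy=+7->C
  (1,10):dx=+6,dy=+9->C; (2,3):dx=-7,dy=-1->C; (2,4):dx=-3,dy=+4->D; (2,5):dx=+2,dy=+9->C
  (2,6):dx=-8,dy=-4->C; (2,7):dx=+1,dy=+6->C; (2,8):dx=+5,dy=+15->C; (2,9):dx=+3,dy=+10->C
  (2,10):dx=+4,dy=+12->C; (3,4):dx=+4,dy=+5->C; (3,5):dx=+9,dy=+10->C; (3,6):dx=-1,dy=-3->C
  (3,7):dx=+8,dy=+7->C; (3,8):dx=+12,dy=+16->C; (3,9):dx=+10,dy=+11->C; (3,10):dx=+11,dy=+13->C
  (4,5):dx=+5,dy=+5->C; (4,6):dx=-5,dy=-8->C; (4,7):dx=+4,dy=+2->C; (4,8):dx=+8,dy=+11->C
  (4,9):dx=+6,dy=+6->C; (4,10):dx=+7,dy=+8->C; (5,6):dx=-10,dy=-13->C; (5,7):dx=-1,dy=-3->C
  (5,8):dx=+3,dy=+6->C; (5,9):dx=+1,dy=+1->C; (5,10):dx=+2,dy=+3->C; (6,7):dx=+9,dy=+10->C
  (6,8):dx=+13,dy=+19->C; (6,9):dx=+11,dy=+14->C; (6,10):dx=+12,dy=+16->C; (7,8):dx=+4,dy=+9->C
  (7,9):dx=+2,dy=+4->C; (7,10):dx=+3,dy=+6->C; (8,9):dx=-2,dy=-5->C; (8,10):dx=-1,dy=-3->C
  (9,10):dx=+1,dy=+2->C
Step 2: C = 42, D = 3, total pairs = 45.
Step 3: tau = (C - D)/(n(n-1)/2) = (42 - 3)/45 = 0.866667.
Step 4: Exact two-sided p-value (enumerate n! = 3628800 permutations of y under H0): p = 0.000115.
Step 5: alpha = 0.05. reject H0.

tau_b = 0.8667 (C=42, D=3), p = 0.000115, reject H0.


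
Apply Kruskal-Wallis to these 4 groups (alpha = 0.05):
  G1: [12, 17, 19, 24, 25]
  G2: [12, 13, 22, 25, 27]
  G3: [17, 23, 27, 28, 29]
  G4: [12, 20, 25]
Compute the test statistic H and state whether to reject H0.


Step 1: Combine all N = 18 observations and assign midranks.
sorted (value, group, rank): (12,G1,2), (12,G2,2), (12,G4,2), (13,G2,4), (17,G1,5.5), (17,G3,5.5), (19,G1,7), (20,G4,8), (22,G2,9), (23,G3,10), (24,G1,11), (25,G1,13), (25,G2,13), (25,G4,13), (27,G2,15.5), (27,G3,15.5), (28,G3,17), (29,G3,18)
Step 2: Sum ranks within each group.
R_1 = 38.5 (n_1 = 5)
R_2 = 43.5 (n_2 = 5)
R_3 = 66 (n_3 = 5)
R_4 = 23 (n_4 = 3)
Step 3: H = 12/(N(N+1)) * sum(R_i^2/n_i) - 3(N+1)
     = 12/(18*19) * (38.5^2/5 + 43.5^2/5 + 66^2/5 + 23^2/3) - 3*19
     = 0.035088 * 1722.43 - 57
     = 3.436257.
Step 4: Ties present; correction factor C = 1 - 60/(18^3 - 18) = 0.989680. Corrected H = 3.436257 / 0.989680 = 3.472089.
Step 5: Under H0, H ~ chi^2(3); p-value = 0.324400.
Step 6: alpha = 0.05. fail to reject H0.

H = 3.4721, df = 3, p = 0.324400, fail to reject H0.


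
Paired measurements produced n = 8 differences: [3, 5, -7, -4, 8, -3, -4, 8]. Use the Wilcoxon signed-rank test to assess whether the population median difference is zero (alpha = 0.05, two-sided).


Step 1: Drop any zero differences (none here) and take |d_i|.
|d| = [3, 5, 7, 4, 8, 3, 4, 8]
Step 2: Midrank |d_i| (ties get averaged ranks).
ranks: |3|->1.5, |5|->5, |7|->6, |4|->3.5, |8|->7.5, |3|->1.5, |4|->3.5, |8|->7.5
Step 3: Attach original signs; sum ranks with positive sign and with negative sign.
W+ = 1.5 + 5 + 7.5 + 7.5 = 21.5
W- = 6 + 3.5 + 1.5 + 3.5 = 14.5
(Check: W+ + W- = 36 should equal n(n+1)/2 = 36.)
Step 4: Test statistic W = min(W+, W-) = 14.5.
Step 5: Ties in |d|, so use the tie-corrected normal approximation.
        E[W] = n(n+1)/4 = 8*9/4 = 18.
        Tie groups: |d|=3 (t=2), |d|=4 (t=2), |d|=8 (t=2); sum(t^3 - t) = 18.
        Var[W] = n(n+1)(2n+1)/24 - sum(t^3-t)/48 = 1224/24 - 18/48 = 50.625.
        z = (W - E[W]) / sqrt(Var[W]) = (14.5 - 18) / 7.1151 = -0.4919.
        Two-sided p = 2*Phi(z) = 0.622783.
Step 6: alpha = 0.05. fail to reject H0.

W+ = 21.5, W- = 14.5, W = min = 14.5, p = 0.622783, fail to reject H0.


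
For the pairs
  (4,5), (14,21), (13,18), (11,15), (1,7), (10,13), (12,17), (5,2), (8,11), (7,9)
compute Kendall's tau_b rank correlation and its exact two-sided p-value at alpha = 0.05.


Step 1: Enumerate the 45 unordered pairs (i,j) with i<j and classify each by sign(x_j-x_i) * sign(y_j-y_i).
  (1,2):dx=+10,dy=+16->C; (1,3):dx=+9,dy=+13->C; (1,4):dx=+7,dy=+10->C; (1,5):dx=-3,dy=+2->D
  (1,6):dx=+6,dy=+8->C; (1,7):dx=+8,dy=+12->C; (1,8):dx=+1,dy=-3->D; (1,9):dx=+4,dy=+6->C
  (1,10):dx=+3,dy=+4->C; (2,3):dx=-1,dy=-3->C; (2,4):dx=-3,dy=-6->C; (2,5):dx=-13,dy=-14->C
  (2,6):dx=-4,dy=-8->C; (2,7):dx=-2,dy=-4->C; (2,8):dx=-9,dy=-19->C; (2,9):dx=-6,dy=-10->C
  (2,10):dx=-7,dy=-12->C; (3,4):dx=-2,dy=-3->C; (3,5):dx=-12,dy=-11->C; (3,6):dx=-3,dy=-5->C
  (3,7):dx=-1,dy=-1->C; (3,8):dx=-8,dy=-16->C; (3,9):dx=-5,dy=-7->C; (3,10):dx=-6,dy=-9->C
  (4,5):dx=-10,dy=-8->C; (4,6):dx=-1,dy=-2->C; (4,7):dx=+1,dy=+2->C; (4,8):dx=-6,dy=-13->C
  (4,9):dx=-3,dy=-4->C; (4,10):dx=-4,dy=-6->C; (5,6):dx=+9,dy=+6->C; (5,7):dx=+11,dy=+10->C
  (5,8):dx=+4,dy=-5->D; (5,9):dx=+7,dy=+4->C; (5,10):dx=+6,dy=+2->C; (6,7):dx=+2,dy=+4->C
  (6,8):dx=-5,dy=-11->C; (6,9):dx=-2,dy=-2->C; (6,10):dx=-3,dy=-4->C; (7,8):dx=-7,dy=-15->C
  (7,9):dx=-4,dy=-6->C; (7,10):dx=-5,dy=-8->C; (8,9):dx=+3,dy=+9->C; (8,10):dx=+2,dy=+7->C
  (9,10):dx=-1,dy=-2->C
Step 2: C = 42, D = 3, total pairs = 45.
Step 3: tau = (C - D)/(n(n-1)/2) = (42 - 3)/45 = 0.866667.
Step 4: Exact two-sided p-value (enumerate n! = 3628800 permutations of y under H0): p = 0.000115.
Step 5: alpha = 0.05. reject H0.

tau_b = 0.8667 (C=42, D=3), p = 0.000115, reject H0.


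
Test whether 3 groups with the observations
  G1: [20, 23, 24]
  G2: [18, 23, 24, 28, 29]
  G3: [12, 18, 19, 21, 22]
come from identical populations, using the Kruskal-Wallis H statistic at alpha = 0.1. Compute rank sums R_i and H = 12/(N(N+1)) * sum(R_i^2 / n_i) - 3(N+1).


Step 1: Combine all N = 13 observations and assign midranks.
sorted (value, group, rank): (12,G3,1), (18,G2,2.5), (18,G3,2.5), (19,G3,4), (20,G1,5), (21,G3,6), (22,G3,7), (23,G1,8.5), (23,G2,8.5), (24,G1,10.5), (24,G2,10.5), (28,G2,12), (29,G2,13)
Step 2: Sum ranks within each group.
R_1 = 24 (n_1 = 3)
R_2 = 46.5 (n_2 = 5)
R_3 = 20.5 (n_3 = 5)
Step 3: H = 12/(N(N+1)) * sum(R_i^2/n_i) - 3(N+1)
     = 12/(13*14) * (24^2/3 + 46.5^2/5 + 20.5^2/5) - 3*14
     = 0.065934 * 708.5 - 42
     = 4.714286.
Step 4: Ties present; correction factor C = 1 - 18/(13^3 - 13) = 0.991758. Corrected H = 4.714286 / 0.991758 = 4.753463.
Step 5: Under H0, H ~ chi^2(2); p-value = 0.092854.
Step 6: alpha = 0.1. reject H0.

H = 4.7535, df = 2, p = 0.092854, reject H0.


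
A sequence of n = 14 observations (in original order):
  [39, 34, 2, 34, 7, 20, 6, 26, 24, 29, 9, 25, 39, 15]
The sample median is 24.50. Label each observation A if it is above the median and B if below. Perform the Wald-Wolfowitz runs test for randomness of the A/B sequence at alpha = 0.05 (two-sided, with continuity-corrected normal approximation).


Step 1: Compute median = 24.50; label A = above, B = below.
Labels in order: AABABBBABABAAB  (n_A = 7, n_B = 7)
Step 2: Count runs R = 10.
Step 3: Under H0 (random ordering), E[R] = 2*n_A*n_B/(n_A+n_B) + 1 = 2*7*7/14 + 1 = 8.0000.
        Var[R] = 2*n_A*n_B*(2*n_A*n_B - n_A - n_B) / ((n_A+n_B)^2 * (n_A+n_B-1)) = 8232/2548 = 3.2308.
        SD[R] = 1.7974.
Step 4: Continuity-corrected z = (R - 0.5 - E[R]) / SD[R] = (10 - 0.5 - 8.0000) / 1.7974 = 0.8345.
Step 5: Two-sided p-value via normal approximation = 2*(1 - Phi(|z|)) = 0.403986.
Step 6: alpha = 0.05. fail to reject H0.

R = 10, z = 0.8345, p = 0.403986, fail to reject H0.


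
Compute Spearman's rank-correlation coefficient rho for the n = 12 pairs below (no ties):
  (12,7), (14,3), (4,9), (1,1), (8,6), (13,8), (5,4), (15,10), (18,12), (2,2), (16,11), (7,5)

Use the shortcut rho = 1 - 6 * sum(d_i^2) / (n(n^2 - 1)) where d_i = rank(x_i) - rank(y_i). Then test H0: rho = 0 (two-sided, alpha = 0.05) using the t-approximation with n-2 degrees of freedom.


Step 1: Rank x and y separately (midranks; no ties here).
rank(x): 12->7, 14->9, 4->3, 1->1, 8->6, 13->8, 5->4, 15->10, 18->12, 2->2, 16->11, 7->5
rank(y): 7->7, 3->3, 9->9, 1->1, 6->6, 8->8, 4->4, 10->10, 12->12, 2->2, 11->11, 5->5
Step 2: d_i = R_x(i) - R_y(i); compute d_i^2.
  (7-7)^2=0, (9-3)^2=36, (3-9)^2=36, (1-1)^2=0, (6-6)^2=0, (8-8)^2=0, (4-4)^2=0, (10-10)^2=0, (12-12)^2=0, (2-2)^2=0, (11-11)^2=0, (5-5)^2=0
sum(d^2) = 72.
Step 3: rho = 1 - 6*72 / (12*(12^2 - 1)) = 1 - 432/1716 = 0.748252.
Step 4: Under H0, t = rho * sqrt((n-2)/(1-rho^2)) = 3.5667 ~ t(10).
Step 5: Two-sided p-value from the t-distribution with 10 df = 0.005124.
Step 6: alpha = 0.05. reject H0.

rho = 0.7483, p = 0.005124, reject H0 at alpha = 0.05.


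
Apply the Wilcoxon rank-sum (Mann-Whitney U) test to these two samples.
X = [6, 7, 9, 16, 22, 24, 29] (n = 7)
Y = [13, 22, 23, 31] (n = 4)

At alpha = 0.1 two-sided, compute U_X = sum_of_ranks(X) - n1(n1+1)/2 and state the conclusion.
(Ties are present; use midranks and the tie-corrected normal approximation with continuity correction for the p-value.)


Step 1: Combine and sort all 11 observations; assign midranks.
sorted (value, group): (6,X), (7,X), (9,X), (13,Y), (16,X), (22,X), (22,Y), (23,Y), (24,X), (29,X), (31,Y)
ranks: 6->1, 7->2, 9->3, 13->4, 16->5, 22->6.5, 22->6.5, 23->8, 24->9, 29->10, 31->11
Step 2: Rank sum for X: R1 = 1 + 2 + 3 + 5 + 6.5 + 9 + 10 = 36.5.
Step 3: U_X = R1 - n1(n1+1)/2 = 36.5 - 7*8/2 = 36.5 - 28 = 8.5.
       U_Y = n1*n2 - U_X = 28 - 8.5 = 19.5.
Step 4: Ties are present, so use the tie-corrected normal approximation (with continuity correction) for the p-value.
Step 5: p-value = 0.343605; compare to alpha = 0.1. fail to reject H0.

U_X = 8.5, p = 0.343605, fail to reject H0 at alpha = 0.1.
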